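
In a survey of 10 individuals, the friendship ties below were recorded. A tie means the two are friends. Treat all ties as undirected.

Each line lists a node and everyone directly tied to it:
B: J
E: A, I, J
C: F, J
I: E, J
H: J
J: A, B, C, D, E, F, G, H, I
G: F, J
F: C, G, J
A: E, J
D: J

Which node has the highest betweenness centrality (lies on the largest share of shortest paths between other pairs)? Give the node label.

Unnormalized betweenness of each node: A:0, B:0, C:0, D:0, E:1/2, F:1/2, G:0, H:0, I:0, J:31.
J has the largest value, 31, making it the main broker — the node through which the most shortest paths run.

J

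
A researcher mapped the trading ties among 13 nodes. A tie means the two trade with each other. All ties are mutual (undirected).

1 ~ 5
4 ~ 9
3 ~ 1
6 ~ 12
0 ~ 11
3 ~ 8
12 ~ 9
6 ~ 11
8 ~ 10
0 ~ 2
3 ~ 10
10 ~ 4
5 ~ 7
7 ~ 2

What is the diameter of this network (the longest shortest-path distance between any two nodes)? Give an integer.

6

Eccentricity of each node (its greatest distance to any other): 0:6, 1:6, 2:6, 3:6, 4:6, 5:6, 6:6, 7:6, 8:6, 9:6, 10:6, 11:6, 12:6.
The maximum eccentricity is 6, realized for instance by the pair 1–6 via 1 – 5 – 7 – 2 – 0 – 11 – 6. So the diameter is 6.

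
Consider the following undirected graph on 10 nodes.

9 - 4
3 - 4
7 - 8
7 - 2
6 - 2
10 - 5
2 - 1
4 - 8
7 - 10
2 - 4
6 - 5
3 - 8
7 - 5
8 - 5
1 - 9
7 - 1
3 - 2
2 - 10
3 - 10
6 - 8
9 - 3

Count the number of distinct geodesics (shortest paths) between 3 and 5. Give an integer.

2

The shortest distance is 2. The length-2 paths are: 3–10–5; 3–8–5.
That gives 2 distinct shortest paths.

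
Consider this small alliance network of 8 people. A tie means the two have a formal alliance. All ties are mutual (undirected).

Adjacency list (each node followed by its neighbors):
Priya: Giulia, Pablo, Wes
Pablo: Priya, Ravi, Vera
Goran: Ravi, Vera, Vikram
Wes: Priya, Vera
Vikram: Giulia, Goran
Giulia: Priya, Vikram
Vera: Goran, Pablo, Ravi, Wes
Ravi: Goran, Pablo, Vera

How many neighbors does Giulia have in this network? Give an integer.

Giulia is directly tied to Priya and Vikram. That is 2 neighbors, so the degree of Giulia is 2.

2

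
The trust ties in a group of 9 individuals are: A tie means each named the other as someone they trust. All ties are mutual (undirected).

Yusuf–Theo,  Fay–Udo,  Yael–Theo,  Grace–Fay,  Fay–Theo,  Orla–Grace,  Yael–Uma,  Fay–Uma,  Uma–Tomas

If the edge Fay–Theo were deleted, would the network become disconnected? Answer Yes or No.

Even without that edge, Fay still reaches Theo via Fay – Uma – Yael – Theo, so the network stays connected. Not a bridge.

No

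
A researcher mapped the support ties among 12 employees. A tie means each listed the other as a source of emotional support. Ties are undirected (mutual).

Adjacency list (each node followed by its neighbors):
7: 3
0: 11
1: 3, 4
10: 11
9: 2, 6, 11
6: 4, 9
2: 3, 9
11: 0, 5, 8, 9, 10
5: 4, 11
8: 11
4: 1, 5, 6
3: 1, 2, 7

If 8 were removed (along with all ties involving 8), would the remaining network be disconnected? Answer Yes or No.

Even without 8, every remaining node can still reach every other (the residual graph is connected), so 8 is not a cut vertex.

No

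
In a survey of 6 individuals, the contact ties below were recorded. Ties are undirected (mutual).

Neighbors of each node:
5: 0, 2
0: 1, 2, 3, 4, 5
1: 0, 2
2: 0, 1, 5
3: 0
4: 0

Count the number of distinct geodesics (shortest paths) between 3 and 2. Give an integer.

The shortest distance is 2, and the only length-2 path is 3–0–2. So there is exactly 1 shortest path.

1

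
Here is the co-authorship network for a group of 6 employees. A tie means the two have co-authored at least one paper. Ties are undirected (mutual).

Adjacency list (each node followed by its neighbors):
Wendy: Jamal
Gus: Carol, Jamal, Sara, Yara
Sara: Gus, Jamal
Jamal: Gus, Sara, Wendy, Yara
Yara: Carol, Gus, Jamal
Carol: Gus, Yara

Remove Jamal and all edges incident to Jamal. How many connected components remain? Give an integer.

Without Jamal, the remaining ties split the others into: {Carol, Gus, Sara, Yara}; {Wendy}.
That's 2 separate components.

2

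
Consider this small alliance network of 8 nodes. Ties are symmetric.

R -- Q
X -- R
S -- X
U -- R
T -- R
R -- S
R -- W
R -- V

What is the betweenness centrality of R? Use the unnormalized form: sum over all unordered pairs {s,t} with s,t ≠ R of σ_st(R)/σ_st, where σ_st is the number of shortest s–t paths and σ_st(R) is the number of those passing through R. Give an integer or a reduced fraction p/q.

20

Pairs whose geodesics pass through R — W–Q: 1; W–U: 1; W–T: 1; W–V: 1; W–X: 1; W–S: 1; Q–U: 1; Q–T: 1; Q–V: 1; Q–X: 1; Q–S: 1; U–T: 1; U–V: 1; U–X: 1 … (+6 more pairs).
All other pairs contribute 0.
Summing the contributions gives betweenness(R) = 20.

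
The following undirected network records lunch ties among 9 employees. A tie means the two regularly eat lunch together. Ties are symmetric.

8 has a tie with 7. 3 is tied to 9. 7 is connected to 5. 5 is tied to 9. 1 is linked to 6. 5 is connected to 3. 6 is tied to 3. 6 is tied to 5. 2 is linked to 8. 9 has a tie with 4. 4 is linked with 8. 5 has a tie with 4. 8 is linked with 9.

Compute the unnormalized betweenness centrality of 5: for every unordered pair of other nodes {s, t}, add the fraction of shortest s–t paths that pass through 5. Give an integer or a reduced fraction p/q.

Pairs whose geodesics pass through 5 — 7–9: 1/2; 7–6: 1; 7–1: 1; 7–3: 1; 7–4: 1/2; 9–6: 1/2; 9–1: 1/2; 2–6: 3/4; 2–1: 3/4; 6–8: 3/4; 6–4: 1; 1–8: 3/4; 1–4: 1; 3–4: 1/2.
All other pairs contribute 0.
Summing the contributions gives betweenness(5) = 21/2.

21/2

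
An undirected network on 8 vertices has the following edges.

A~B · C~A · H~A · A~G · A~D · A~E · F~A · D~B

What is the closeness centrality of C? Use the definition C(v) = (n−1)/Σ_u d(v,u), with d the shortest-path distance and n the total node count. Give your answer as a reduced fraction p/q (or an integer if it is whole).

Distances from C: A:1, B:2, D:2, E:2, F:2, G:2, H:2. Sum = 13.
n = 8, so closeness = 7/13.

7/13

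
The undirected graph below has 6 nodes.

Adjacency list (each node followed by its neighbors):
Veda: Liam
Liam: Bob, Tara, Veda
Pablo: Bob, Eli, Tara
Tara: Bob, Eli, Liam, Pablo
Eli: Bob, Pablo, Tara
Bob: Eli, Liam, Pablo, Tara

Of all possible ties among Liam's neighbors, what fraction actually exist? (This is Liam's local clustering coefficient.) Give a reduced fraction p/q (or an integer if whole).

1/3

Liam's neighbors: Bob, Tara, and Veda (k = 3).
Possible neighbor pairs: C(3,2) = 3. Edges among them: Bob–Tara → e = 1.
Clustering(Liam) = 1/3.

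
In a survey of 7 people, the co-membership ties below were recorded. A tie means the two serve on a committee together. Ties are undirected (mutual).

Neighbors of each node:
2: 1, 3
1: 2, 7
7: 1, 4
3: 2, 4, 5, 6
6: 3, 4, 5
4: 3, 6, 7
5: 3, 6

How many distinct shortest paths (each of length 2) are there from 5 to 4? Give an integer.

2

The shortest distance is 2. The length-2 paths are: 5–3–4; 5–6–4.
That gives 2 distinct shortest paths.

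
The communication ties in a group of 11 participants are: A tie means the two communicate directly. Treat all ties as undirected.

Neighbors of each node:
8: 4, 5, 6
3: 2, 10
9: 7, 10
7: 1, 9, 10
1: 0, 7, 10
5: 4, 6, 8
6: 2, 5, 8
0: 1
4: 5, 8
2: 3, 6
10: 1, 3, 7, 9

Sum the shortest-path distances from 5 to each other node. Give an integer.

Distances from 5: 0:6, 1:5, 2:2, 3:3, 4:1, 6:1, 7:5, 8:1, 9:5, 10:4.
Sum = 6 + 5 + 2 + 3 + 1 + 1 + 5 + 1 + 5 + 4 = 33.

33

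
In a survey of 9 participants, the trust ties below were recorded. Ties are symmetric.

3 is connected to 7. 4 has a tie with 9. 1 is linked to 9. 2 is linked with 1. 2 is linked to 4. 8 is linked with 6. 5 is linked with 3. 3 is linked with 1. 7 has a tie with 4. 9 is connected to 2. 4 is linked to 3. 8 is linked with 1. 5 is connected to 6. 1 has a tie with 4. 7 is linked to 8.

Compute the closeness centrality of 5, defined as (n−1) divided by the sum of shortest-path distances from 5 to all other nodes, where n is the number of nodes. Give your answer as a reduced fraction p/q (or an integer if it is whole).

1/2

Distances from 5: 1:2, 2:3, 3:1, 4:2, 6:1, 7:2, 8:2, 9:3. Sum = 16.
n = 9, so closeness = 8/16 = 1/2.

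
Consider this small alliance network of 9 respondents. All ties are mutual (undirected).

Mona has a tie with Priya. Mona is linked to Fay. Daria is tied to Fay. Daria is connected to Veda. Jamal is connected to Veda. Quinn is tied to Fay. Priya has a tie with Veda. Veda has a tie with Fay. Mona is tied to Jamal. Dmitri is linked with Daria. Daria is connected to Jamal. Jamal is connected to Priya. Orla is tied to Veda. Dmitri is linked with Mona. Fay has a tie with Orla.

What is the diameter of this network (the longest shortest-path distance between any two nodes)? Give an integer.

3

Eccentricity of each node (its greatest distance to any other): Daria:2, Dmitri:3, Fay:2, Jamal:3, Mona:2, Orla:3, Priya:3, Quinn:3, Veda:2.
The maximum eccentricity is 3, realized for instance by the pair Dmitri–Quinn via Dmitri – Daria – Fay – Quinn. So the diameter is 3.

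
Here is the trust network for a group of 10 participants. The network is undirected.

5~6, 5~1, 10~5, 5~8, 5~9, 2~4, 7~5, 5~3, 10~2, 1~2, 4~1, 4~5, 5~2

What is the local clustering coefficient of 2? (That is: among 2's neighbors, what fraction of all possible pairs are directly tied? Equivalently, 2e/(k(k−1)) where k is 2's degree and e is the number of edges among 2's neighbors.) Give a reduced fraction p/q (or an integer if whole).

2/3

2's neighbors: 1, 4, 5, and 10 (k = 4).
Possible neighbor pairs: C(4,2) = 6. Edges among them: 1–4, 1–5, 4–5, 5–10 → e = 4.
Clustering(2) = 4/6 = 2/3.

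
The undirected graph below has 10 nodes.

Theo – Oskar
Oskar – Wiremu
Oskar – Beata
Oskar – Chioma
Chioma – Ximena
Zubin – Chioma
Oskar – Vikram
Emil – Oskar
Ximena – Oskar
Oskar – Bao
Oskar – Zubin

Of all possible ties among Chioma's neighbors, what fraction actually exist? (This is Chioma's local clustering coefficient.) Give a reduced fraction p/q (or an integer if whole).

2/3

Chioma's neighbors: Oskar, Ximena, and Zubin (k = 3).
Possible neighbor pairs: C(3,2) = 3. Edges among them: Oskar–Ximena, Oskar–Zubin → e = 2.
Clustering(Chioma) = 2/3.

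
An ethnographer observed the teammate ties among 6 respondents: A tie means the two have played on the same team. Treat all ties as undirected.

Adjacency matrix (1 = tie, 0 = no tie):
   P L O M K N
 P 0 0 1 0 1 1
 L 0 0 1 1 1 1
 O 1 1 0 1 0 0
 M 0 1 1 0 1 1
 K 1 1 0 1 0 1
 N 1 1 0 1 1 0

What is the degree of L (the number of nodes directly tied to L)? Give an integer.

4

L is directly tied to K, M, N, and O. That is 4 neighbors, so the degree of L is 4.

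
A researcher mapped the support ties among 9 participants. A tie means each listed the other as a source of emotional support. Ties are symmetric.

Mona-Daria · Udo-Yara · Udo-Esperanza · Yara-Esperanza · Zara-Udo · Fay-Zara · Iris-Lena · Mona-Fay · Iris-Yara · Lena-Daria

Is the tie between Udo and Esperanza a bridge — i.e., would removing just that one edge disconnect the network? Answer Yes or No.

No

Even without that edge, Udo still reaches Esperanza via Udo – Yara – Esperanza, so the network stays connected. Not a bridge.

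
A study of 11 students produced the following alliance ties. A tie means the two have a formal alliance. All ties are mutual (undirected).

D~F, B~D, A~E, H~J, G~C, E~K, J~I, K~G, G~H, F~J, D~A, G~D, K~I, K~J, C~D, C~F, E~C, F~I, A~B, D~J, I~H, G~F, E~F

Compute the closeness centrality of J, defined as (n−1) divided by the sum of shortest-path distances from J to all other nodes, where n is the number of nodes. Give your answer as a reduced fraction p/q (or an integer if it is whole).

2/3

Distances from J: A:2, B:2, C:2, D:1, E:2, F:1, G:2, H:1, I:1, K:1. Sum = 15.
n = 11, so closeness = 10/15 = 2/3.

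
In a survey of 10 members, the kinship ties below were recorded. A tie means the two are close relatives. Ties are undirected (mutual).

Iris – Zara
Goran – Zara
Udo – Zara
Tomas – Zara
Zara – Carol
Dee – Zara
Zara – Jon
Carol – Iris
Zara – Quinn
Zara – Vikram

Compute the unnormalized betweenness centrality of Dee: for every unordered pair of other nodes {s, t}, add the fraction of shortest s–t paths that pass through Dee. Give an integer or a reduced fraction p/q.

No shortest path between any pair of other nodes passes through Dee.
Summing the contributions gives betweenness(Dee) = 0.

0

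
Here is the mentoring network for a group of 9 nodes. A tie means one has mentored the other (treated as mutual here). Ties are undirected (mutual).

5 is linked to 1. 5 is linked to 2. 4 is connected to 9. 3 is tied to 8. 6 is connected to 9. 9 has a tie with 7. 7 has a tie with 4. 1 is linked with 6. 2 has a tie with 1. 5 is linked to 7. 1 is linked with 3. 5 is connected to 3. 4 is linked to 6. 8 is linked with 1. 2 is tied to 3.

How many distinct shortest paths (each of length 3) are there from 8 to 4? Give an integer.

1

The shortest distance is 3, and the only length-3 path is 8–1–6–4. So there is exactly 1 shortest path.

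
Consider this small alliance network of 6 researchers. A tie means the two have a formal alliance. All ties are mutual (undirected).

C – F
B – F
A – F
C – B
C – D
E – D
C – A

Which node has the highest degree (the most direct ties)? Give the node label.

C

Degrees — A:2, B:2, C:4, D:2, E:1, F:3.
The maximum is 4, attained only by C.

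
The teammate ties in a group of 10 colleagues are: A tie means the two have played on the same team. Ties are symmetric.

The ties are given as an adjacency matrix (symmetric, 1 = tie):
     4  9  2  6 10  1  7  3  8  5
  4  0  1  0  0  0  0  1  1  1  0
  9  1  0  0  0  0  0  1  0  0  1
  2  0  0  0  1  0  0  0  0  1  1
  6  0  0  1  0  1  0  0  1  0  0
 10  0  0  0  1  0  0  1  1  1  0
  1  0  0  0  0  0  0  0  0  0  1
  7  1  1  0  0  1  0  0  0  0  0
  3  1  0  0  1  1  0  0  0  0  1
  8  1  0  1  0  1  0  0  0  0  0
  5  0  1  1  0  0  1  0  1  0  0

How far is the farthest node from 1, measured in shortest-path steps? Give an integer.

3

Distances from 1: 2:2, 3:2, 4:3, 5:1, 6:3, 7:3, 8:3, 9:2, 10:3.
The largest is 3 (to 4, 7, 8, 6, and 10), so the eccentricity of 1 is 3.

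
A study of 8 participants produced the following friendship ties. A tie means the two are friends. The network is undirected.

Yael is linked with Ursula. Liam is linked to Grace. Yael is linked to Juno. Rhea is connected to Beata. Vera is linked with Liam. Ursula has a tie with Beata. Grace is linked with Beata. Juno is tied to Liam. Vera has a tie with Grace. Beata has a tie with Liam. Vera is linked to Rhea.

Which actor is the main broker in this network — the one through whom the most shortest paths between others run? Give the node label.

Beata

Unnormalized betweenness of each node: Beata:7, Grace:2/3, Juno:5/2, Liam:37/6, Rhea:2/3, Ursula:5/2, Vera:3/2, Yael:1.
Beata has the largest value, 7, making it the main broker — the node through which the most shortest paths run.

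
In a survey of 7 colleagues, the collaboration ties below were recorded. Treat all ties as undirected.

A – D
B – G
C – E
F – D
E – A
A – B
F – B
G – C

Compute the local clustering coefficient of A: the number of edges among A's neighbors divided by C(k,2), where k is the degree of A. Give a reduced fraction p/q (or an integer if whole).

0

A's neighbors: B, D, and E (k = 3).
Possible neighbor pairs: C(3,2) = 3. Edges among them: none → e = 0.
Clustering(A) = 0/3 = 0.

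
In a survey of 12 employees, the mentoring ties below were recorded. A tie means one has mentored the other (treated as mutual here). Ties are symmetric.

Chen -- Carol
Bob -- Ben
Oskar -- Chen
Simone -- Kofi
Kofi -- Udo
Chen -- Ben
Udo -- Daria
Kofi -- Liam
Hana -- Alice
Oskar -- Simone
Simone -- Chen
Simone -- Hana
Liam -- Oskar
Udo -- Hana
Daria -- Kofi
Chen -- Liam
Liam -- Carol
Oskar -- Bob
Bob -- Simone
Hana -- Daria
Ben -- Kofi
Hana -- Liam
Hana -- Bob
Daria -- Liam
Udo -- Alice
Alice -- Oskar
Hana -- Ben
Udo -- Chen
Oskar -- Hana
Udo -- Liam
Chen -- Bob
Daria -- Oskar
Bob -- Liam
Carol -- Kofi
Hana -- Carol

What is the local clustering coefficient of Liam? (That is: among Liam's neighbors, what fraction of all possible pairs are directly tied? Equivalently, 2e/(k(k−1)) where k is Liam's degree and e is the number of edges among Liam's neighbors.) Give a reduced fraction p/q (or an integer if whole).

15/28

Liam's neighbors: Bob, Carol, Chen, Daria, Hana, Kofi, Oskar, and Udo (k = 8).
Possible neighbor pairs: C(8,2) = 28. Edges among them: Bob–Chen, Bob–Hana, Bob–Oskar, Carol–Chen, Carol–Hana, Carol–Kofi, Chen–Oskar, Chen–Udo, Daria–Hana, Daria–Kofi, Daria–Oskar, Daria–Udo, Hana–Oskar, Hana–Udo, Kofi–Udo → e = 15.
Clustering(Liam) = 15/28.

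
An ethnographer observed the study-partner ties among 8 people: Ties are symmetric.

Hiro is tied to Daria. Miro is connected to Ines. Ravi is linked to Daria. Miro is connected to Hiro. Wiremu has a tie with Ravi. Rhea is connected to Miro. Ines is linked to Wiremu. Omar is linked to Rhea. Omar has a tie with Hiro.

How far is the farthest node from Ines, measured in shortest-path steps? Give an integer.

Distances from Ines: Daria:3, Hiro:2, Miro:1, Omar:3, Ravi:2, Rhea:2, Wiremu:1.
The largest is 3 (to Omar and Daria), so the eccentricity of Ines is 3.

3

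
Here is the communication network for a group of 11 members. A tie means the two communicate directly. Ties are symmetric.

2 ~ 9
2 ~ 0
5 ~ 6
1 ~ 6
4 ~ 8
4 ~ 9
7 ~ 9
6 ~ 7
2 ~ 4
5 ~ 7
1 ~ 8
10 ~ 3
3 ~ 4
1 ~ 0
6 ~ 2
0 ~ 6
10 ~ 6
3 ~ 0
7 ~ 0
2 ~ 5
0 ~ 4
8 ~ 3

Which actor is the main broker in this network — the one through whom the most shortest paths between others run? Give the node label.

Unnormalized betweenness of each node: 0:139/20, 1:67/30, 2:71/15, 3:101/30, 4:89/15, 5:1/4, 6:551/60, 7:38/15, 8:7/6, 9:19/20, 10:7/10.
6 has the largest value, 551/60, making it the main broker — the node through which the most shortest paths run.

6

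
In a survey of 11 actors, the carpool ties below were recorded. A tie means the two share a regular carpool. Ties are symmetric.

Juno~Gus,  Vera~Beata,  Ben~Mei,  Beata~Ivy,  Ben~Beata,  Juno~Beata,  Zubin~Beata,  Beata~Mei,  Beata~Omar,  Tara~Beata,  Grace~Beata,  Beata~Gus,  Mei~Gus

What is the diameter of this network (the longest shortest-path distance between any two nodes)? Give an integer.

Eccentricity of each node (its greatest distance to any other): Beata:1, Ben:2, Grace:2, Gus:2, Ivy:2, Juno:2, Mei:2, Omar:2, Tara:2, Vera:2, Zubin:2.
The maximum eccentricity is 2, realized for instance by the pair Grace–Ivy via Grace – Beata – Ivy. So the diameter is 2.

2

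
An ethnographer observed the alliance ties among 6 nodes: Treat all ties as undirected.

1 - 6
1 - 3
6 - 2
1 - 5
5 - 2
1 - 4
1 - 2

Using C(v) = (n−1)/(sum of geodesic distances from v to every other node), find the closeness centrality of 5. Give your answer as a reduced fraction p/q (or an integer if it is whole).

Distances from 5: 1:1, 2:1, 3:2, 4:2, 6:2. Sum = 8.
n = 6, so closeness = 5/8.

5/8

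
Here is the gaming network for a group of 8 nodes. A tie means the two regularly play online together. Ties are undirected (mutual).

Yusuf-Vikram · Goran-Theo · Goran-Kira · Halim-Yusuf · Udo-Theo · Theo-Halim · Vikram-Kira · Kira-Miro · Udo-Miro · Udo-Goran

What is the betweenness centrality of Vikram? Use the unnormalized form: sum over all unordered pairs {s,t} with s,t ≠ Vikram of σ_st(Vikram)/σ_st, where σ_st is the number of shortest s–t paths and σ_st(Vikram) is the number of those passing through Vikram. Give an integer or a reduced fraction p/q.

3

Pairs whose geodesics pass through Vikram — Goran–Yusuf: 1/2; Miro–Yusuf: 1; Kira–Yusuf: 1; Kira–Halim: 1/2.
All other pairs contribute 0.
Summing the contributions gives betweenness(Vikram) = 3.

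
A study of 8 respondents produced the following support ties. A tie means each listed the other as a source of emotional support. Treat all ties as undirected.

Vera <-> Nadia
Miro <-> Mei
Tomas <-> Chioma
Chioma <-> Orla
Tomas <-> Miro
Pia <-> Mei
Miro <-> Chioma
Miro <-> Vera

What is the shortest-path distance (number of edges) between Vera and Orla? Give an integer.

3

One shortest route is Vera – Miro – Chioma – Orla, which uses 3 edges, and at distance 2 from Vera we only reach {Chioma, Mei, Tomas}, which does not include Orla. So d(Vera,Orla) = 3.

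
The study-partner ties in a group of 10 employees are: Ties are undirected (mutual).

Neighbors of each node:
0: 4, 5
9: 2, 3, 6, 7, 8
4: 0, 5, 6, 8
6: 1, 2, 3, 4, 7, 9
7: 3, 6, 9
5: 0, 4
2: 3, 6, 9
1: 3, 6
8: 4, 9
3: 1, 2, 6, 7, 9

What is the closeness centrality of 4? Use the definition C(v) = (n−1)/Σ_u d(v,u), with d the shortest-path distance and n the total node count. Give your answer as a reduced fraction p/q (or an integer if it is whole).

Distances from 4: 0:1, 1:2, 2:2, 3:2, 5:1, 6:1, 7:2, 8:1, 9:2. Sum = 14.
n = 10, so closeness = 9/14.

9/14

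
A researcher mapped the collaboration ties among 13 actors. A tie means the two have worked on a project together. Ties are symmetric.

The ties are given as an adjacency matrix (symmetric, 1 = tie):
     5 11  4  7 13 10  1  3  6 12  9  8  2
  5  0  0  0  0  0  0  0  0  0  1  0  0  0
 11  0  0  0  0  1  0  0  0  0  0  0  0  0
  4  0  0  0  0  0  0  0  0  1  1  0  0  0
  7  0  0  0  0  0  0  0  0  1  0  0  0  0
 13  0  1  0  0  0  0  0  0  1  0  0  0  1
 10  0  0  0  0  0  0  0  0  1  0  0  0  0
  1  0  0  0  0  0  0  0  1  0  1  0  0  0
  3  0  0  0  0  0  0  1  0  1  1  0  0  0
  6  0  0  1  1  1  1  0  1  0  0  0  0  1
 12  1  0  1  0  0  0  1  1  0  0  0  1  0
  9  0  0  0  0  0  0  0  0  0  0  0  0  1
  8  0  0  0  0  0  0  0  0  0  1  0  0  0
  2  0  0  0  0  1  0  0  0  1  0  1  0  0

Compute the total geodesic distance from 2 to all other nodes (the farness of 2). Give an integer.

27

Distances from 2: 1:3, 3:2, 4:2, 5:4, 6:1, 7:2, 8:4, 9:1, 10:2, 11:2, 12:3, 13:1.
Sum = 3 + 2 + 2 + 4 + 1 + 2 + 4 + 1 + 2 + 2 + 3 + 1 = 27.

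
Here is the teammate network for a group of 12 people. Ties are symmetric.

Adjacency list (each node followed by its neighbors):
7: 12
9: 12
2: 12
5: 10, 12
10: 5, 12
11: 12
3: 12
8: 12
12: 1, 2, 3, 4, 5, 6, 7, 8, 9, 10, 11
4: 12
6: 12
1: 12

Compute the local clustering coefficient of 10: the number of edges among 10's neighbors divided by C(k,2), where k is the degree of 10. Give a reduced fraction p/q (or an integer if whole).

1

10's neighbors: 5 and 12 (k = 2).
Possible neighbor pairs: C(2,2) = 1. Edges among them: 5–12 → e = 1.
Clustering(10) = 1/1.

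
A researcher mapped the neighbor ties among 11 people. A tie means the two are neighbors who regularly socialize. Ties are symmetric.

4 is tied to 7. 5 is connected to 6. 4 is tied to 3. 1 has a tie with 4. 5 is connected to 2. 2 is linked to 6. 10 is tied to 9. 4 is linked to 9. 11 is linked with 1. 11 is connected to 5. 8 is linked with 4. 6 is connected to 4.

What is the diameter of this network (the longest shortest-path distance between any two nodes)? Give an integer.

Eccentricity of each node (its greatest distance to any other): 1:3, 2:4, 3:3, 4:2, 5:4, 6:3, 7:3, 8:3, 9:3, 10:4, 11:4.
The maximum eccentricity is 4, realized for instance by the pair 5–10 via 5 – 6 – 4 – 9 – 10. So the diameter is 4.

4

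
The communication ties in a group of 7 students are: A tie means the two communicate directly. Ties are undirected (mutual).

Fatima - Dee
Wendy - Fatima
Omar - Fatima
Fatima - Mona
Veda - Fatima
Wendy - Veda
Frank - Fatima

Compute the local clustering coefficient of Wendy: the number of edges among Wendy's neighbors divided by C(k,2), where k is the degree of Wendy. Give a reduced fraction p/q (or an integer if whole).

Wendy's neighbors: Fatima and Veda (k = 2).
Possible neighbor pairs: C(2,2) = 1. Edges among them: Fatima–Veda → e = 1.
Clustering(Wendy) = 1/1.

1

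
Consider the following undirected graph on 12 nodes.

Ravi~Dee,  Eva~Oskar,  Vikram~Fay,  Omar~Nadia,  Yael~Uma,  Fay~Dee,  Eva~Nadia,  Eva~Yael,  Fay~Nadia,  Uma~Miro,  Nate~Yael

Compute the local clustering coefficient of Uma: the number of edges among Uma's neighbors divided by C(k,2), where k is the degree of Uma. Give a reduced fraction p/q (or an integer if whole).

Uma's neighbors: Miro and Yael (k = 2).
Possible neighbor pairs: C(2,2) = 1. Edges among them: none → e = 0.
Clustering(Uma) = 0/1.

0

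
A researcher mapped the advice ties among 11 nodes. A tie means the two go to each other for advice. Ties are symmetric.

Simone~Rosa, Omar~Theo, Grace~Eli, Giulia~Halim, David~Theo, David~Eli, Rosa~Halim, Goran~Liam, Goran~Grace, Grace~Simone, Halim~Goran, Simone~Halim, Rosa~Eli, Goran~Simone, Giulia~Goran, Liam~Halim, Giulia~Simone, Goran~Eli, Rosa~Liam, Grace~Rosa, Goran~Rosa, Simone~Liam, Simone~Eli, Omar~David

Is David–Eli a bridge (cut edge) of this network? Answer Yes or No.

Yes

Without the David–Eli edge there is no alternate route between David and Eli, so the network disconnects. It is a bridge.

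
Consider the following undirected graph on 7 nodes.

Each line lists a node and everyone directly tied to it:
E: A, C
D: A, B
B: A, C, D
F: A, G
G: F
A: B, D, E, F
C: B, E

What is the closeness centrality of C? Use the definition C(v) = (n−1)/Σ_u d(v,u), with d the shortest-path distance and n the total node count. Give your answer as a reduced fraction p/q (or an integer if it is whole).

6/13

Distances from C: A:2, B:1, D:2, E:1, F:3, G:4. Sum = 13.
n = 7, so closeness = 6/13.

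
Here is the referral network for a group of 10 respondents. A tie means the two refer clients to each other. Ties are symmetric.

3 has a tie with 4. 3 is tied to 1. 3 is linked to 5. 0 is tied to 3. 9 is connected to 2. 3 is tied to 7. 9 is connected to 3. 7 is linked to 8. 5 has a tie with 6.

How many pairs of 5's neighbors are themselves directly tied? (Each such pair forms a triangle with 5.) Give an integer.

5's neighbors are 3 and 6, but none of them are tied to each other, so no triangle contains 5.

0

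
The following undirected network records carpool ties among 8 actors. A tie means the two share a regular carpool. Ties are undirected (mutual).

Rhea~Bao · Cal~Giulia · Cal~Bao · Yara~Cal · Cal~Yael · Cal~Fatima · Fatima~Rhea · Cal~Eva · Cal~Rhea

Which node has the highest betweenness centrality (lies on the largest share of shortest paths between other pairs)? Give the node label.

Unnormalized betweenness of each node: Bao:0, Cal:37/2, Eva:0, Fatima:0, Giulia:0, Rhea:1/2, Yael:0, Yara:0.
Cal has the largest value, 37/2, making it the main broker — the node through which the most shortest paths run.

Cal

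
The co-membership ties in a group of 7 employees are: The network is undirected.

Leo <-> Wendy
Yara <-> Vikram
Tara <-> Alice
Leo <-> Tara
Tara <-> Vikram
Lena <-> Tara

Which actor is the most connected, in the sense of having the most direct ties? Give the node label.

Tara

Degrees — Alice:1, Lena:1, Leo:2, Tara:4, Vikram:2, Wendy:1, Yara:1.
The maximum is 4, attained only by Tara.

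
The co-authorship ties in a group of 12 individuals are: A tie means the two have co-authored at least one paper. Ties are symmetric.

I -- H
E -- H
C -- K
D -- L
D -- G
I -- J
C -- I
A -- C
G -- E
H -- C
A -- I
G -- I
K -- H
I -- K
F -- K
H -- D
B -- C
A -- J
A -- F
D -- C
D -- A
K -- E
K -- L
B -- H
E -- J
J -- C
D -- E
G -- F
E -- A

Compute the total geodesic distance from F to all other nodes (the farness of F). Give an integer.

Distances from F: A:1, B:3, C:2, D:2, E:2, G:1, H:2, I:2, J:2, K:1, L:2.
Sum = 1 + 3 + 2 + 2 + 2 + 1 + 2 + 2 + 2 + 1 + 2 = 20.

20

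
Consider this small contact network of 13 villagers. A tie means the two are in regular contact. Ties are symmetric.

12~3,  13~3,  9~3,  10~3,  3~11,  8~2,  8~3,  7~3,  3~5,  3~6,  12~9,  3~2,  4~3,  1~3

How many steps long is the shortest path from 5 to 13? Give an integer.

2

One shortest route is 5 – 3 – 13, which uses 2 edges, and 5 and 13 are not directly tied, so nothing shorter exists. So d(5,13) = 2.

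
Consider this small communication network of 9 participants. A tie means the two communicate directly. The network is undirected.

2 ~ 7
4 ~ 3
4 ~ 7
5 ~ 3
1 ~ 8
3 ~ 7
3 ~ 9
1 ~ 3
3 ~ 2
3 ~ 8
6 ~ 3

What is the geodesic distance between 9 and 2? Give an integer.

2

One shortest route is 9 – 3 – 2, which uses 2 edges, and 9 and 2 are not directly tied, so nothing shorter exists. So d(9,2) = 2.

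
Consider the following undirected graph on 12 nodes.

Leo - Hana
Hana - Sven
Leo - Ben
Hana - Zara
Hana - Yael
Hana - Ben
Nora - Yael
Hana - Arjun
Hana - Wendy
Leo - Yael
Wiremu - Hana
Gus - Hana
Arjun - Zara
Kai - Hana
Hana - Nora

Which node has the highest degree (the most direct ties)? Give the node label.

Degrees — Arjun:2, Ben:2, Gus:1, Hana:11, Kai:1, Leo:3, Nora:2, Sven:1, Wendy:1, Wiremu:1, Yael:3, Zara:2.
The maximum is 11, attained only by Hana.

Hana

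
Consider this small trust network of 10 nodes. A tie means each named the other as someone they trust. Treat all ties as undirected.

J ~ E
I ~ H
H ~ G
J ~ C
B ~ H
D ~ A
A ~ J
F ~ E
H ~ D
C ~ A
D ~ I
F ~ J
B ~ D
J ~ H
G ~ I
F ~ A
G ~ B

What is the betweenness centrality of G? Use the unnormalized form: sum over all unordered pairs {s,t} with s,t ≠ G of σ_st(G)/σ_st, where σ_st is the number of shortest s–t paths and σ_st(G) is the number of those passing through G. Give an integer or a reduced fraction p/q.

Pairs whose geodesics pass through G — I–B: 1/3.
All other pairs contribute 0.
Summing the contributions gives betweenness(G) = 1/3.

1/3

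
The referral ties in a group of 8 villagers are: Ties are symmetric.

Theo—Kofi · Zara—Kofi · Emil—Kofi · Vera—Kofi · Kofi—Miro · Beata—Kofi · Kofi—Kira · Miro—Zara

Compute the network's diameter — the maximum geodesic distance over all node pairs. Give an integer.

2

Eccentricity of each node (its greatest distance to any other): Beata:2, Emil:2, Kira:2, Kofi:1, Miro:2, Theo:2, Vera:2, Zara:2.
The maximum eccentricity is 2, realized for instance by the pair Miro–Emil via Miro – Kofi – Emil. So the diameter is 2.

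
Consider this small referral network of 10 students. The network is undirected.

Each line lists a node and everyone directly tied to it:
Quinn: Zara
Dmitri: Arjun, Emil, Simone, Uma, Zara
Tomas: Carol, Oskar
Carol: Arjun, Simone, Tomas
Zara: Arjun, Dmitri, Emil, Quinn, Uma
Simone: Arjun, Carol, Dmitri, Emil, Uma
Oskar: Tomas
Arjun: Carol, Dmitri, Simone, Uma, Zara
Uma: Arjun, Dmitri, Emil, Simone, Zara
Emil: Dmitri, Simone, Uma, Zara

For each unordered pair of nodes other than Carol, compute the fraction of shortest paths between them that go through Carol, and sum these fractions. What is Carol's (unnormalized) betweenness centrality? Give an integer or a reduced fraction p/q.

Pairs whose geodesics pass through Carol — Oskar–Arjun: 1; Oskar–Simone: 1; Oskar–Zara: 1; Oskar–Dmitri: 2/2; Oskar–Emil: 1; Oskar–Quinn: 1; Oskar–Uma: 2/2; Tomas–Arjun: 1; Tomas–Simone: 1; Tomas–Zara: 1; Tomas–Dmitri: 2/2; Tomas–Emil: 1; Tomas–Quinn: 1; Tomas–Uma: 2/2.
All other pairs contribute 0.
Summing the contributions gives betweenness(Carol) = 14.

14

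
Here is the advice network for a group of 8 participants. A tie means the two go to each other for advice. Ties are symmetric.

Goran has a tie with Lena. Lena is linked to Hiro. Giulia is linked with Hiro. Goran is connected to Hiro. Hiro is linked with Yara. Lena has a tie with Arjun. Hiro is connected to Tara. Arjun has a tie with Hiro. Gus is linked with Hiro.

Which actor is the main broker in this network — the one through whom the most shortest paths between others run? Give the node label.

Hiro

Unnormalized betweenness of each node: Arjun:0, Giulia:0, Goran:0, Gus:0, Hiro:37/2, Lena:1/2, Tara:0, Yara:0.
Hiro has the largest value, 37/2, making it the main broker — the node through which the most shortest paths run.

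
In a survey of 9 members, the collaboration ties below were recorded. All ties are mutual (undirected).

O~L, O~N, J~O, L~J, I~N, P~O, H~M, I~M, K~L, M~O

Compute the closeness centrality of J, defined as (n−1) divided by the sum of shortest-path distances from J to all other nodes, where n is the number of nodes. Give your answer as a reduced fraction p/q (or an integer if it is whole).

Distances from J: H:3, I:3, K:2, L:1, M:2, N:2, O:1, P:2. Sum = 16.
n = 9, so closeness = 8/16 = 1/2.

1/2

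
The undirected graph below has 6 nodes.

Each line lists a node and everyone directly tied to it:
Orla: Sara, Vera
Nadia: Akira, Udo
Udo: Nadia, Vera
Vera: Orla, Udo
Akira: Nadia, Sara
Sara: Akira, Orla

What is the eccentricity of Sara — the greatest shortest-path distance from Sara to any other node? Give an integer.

Distances from Sara: Akira:1, Nadia:2, Orla:1, Udo:3, Vera:2.
The largest is 3 (to Udo), so the eccentricity of Sara is 3.

3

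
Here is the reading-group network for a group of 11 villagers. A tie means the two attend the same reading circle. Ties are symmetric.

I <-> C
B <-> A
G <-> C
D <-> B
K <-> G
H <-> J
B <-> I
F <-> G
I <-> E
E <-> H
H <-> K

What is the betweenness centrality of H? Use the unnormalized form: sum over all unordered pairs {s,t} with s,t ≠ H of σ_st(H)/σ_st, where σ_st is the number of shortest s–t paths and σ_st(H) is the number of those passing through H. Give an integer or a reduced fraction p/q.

Pairs whose geodesics pass through H — A–J: 1; A–K: 1/2; C–J: 2/2; J–F: 1; J–G: 1; J–E: 1; J–B: 1; J–K: 1; J–D: 1; J–I: 1; F–E: 1/2; G–E: 1/2; E–K: 1; B–K: 1/2 … (+2 more pairs).
All other pairs contribute 0.
Summing the contributions gives betweenness(H) = 13.

13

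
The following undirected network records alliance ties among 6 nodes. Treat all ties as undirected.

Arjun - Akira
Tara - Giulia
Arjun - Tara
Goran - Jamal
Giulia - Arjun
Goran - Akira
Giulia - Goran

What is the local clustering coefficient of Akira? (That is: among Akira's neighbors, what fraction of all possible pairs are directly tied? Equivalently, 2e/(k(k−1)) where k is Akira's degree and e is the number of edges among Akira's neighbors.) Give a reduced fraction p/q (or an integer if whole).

Akira's neighbors: Arjun and Goran (k = 2).
Possible neighbor pairs: C(2,2) = 1. Edges among them: none → e = 0.
Clustering(Akira) = 0/1.

0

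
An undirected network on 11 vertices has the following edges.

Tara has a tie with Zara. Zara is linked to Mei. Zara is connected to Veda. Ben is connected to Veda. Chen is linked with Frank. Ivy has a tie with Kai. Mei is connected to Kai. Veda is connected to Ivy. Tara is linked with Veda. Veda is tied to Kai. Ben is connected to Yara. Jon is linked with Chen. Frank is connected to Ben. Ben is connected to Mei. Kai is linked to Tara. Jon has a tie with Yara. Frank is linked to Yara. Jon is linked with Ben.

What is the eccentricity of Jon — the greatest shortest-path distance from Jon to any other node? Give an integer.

Distances from Jon: Ben:1, Chen:1, Frank:2, Ivy:3, Kai:3, Mei:2, Tara:3, Veda:2, Yara:1, Zara:3.
The largest is 3 (to Ivy, Zara, Tara, and Kai), so the eccentricity of Jon is 3.

3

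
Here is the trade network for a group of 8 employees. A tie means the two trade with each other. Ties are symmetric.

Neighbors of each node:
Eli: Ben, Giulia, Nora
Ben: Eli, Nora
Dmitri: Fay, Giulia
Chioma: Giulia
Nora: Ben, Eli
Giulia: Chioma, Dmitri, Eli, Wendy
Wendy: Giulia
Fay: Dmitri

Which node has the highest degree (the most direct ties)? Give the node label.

Degrees — Ben:2, Chioma:1, Dmitri:2, Eli:3, Fay:1, Giulia:4, Nora:2, Wendy:1.
The maximum is 4, attained only by Giulia.

Giulia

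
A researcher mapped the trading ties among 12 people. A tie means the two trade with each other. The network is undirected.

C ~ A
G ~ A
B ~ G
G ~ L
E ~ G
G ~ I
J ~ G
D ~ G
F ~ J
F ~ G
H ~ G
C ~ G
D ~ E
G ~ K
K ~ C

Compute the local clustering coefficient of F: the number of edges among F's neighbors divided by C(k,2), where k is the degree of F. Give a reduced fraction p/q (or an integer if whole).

F's neighbors: G and J (k = 2).
Possible neighbor pairs: C(2,2) = 1. Edges among them: G–J → e = 1.
Clustering(F) = 1/1.

1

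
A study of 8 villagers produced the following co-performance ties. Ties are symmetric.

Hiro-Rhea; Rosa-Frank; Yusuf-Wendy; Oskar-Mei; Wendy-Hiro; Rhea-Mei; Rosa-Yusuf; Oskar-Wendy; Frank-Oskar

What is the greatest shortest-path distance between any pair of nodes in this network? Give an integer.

Eccentricity of each node (its greatest distance to any other): Frank:3, Hiro:3, Mei:3, Oskar:2, Rhea:4, Rosa:4, Wendy:2, Yusuf:3.
The maximum eccentricity is 4, realized for instance by the pair Rhea–Rosa via Rhea – Hiro – Wendy – Yusuf – Rosa. So the diameter is 4.

4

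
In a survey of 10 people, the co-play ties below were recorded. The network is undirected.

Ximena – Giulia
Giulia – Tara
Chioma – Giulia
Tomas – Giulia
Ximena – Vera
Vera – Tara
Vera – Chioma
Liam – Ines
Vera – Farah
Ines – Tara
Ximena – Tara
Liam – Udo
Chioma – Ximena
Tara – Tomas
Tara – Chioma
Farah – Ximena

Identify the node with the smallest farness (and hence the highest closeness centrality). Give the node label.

Farness (sum of distances to all others) for each node — Chioma:17, Farah:23, Giulia:17, Ines:17, Liam:23, Tara:13, Tomas:20, Udo:31, Vera:17, Ximena:16.
The smallest farness is 13, for Tara, so Tara has the highest closeness.

Tara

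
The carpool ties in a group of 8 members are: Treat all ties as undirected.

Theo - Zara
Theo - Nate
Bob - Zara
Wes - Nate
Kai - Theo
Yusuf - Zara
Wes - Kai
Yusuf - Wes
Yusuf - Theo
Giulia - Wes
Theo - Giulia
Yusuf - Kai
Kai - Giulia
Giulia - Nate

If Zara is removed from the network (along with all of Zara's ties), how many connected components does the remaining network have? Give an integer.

2

Without Zara, the remaining ties split the others into: {Bob}; {Giulia, Kai, Nate, Theo, Wes, Yusuf}.
That's 2 separate components.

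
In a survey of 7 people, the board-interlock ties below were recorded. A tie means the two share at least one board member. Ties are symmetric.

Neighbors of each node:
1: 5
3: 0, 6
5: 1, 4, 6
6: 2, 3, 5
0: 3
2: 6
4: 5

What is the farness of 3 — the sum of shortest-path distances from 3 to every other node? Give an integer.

12

Distances from 3: 0:1, 1:3, 2:2, 4:3, 5:2, 6:1.
Sum = 1 + 3 + 2 + 3 + 2 + 1 = 12.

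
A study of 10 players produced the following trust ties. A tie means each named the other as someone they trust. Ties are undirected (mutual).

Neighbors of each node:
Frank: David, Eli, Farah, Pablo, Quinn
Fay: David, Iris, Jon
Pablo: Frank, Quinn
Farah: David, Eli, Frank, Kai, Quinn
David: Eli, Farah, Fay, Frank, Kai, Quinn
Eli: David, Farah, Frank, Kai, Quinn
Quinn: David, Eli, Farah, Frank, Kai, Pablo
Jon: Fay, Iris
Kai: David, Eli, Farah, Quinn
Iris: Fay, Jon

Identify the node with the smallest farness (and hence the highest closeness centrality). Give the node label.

Farness (sum of distances to all others) for each node — David:12, Eli:15, Farah:15, Fay:16, Frank:15, Iris:23, Jon:23, Kai:16, Pablo:21, Quinn:14.
The smallest farness is 12, for David, so David has the highest closeness.

David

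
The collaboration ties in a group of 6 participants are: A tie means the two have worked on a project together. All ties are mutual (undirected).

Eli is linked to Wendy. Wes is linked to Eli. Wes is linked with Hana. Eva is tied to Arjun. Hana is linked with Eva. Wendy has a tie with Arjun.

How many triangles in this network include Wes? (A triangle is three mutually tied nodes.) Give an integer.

0

Wes's neighbors are Eli and Hana, but none of them are tied to each other, so no triangle contains Wes.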